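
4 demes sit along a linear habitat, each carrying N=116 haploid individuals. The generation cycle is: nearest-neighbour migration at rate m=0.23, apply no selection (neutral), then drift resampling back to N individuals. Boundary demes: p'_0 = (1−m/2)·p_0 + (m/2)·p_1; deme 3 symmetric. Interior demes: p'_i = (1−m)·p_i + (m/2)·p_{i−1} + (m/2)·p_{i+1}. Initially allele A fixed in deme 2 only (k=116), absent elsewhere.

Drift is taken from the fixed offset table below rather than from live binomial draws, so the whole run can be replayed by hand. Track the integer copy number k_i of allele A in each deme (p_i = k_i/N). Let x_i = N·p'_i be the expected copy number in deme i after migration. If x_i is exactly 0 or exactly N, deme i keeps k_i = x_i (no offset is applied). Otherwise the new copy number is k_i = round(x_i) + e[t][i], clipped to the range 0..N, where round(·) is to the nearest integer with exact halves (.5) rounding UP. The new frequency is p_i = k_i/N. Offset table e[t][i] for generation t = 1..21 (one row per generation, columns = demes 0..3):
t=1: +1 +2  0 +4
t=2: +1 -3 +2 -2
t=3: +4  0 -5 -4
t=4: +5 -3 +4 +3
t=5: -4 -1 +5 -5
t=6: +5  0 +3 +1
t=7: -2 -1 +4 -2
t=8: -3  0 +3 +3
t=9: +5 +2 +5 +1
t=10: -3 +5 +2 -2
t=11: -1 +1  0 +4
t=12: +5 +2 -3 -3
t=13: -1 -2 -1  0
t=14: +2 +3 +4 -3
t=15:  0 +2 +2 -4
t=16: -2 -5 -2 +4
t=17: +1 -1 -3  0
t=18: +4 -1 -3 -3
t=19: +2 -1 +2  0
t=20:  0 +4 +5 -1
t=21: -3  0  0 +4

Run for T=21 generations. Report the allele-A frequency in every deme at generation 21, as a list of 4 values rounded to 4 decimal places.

[0.2931, 0.3190, 0.3448, 0.3534]

t=0: k=[0 0 116 0]
t=1: x=[0.0000 13.3400 89.3200 13.3400] k=[0 15 89 17]
t=2: x=[1.7250 21.7850 72.2100 25.2800] k=[3 19 74 23]
t=3: x=[4.8400 23.4850 61.8100 28.8650] k=[9 23 57 25]
t=4: x=[10.6100 25.3000 49.4100 28.6800] k=[16 22 53 32]
t=5: x=[16.6900 24.8750 47.0200 34.4150] k=[13 24 52 29]
t=6: x=[14.2650 25.9550 46.1350 31.6450] k=[19 26 49 33]
t=7: x=[19.8050 27.8400 44.5150 34.8400] k=[18 27 49 33]
t=8: x=[19.0350 28.4950 44.6300 34.8400] k=[16 28 48 38]
t=9: x=[17.3800 28.9200 44.5500 39.1500] k=[22 31 50 40]
t=10: x=[23.0350 32.1500 46.6650 41.1500] k=[20 37 49 39]
t=11: x=[21.9550 36.4250 46.4700 40.1500] k=[21 37 46 44]
t=12: x=[22.8400 36.1950 44.7350 44.2300] k=[28 38 42 41]
t=13: x=[29.1500 37.3100 41.4250 41.1150] k=[28 35 40 41]
t=14: x=[28.8050 34.7700 39.5400 40.8850] k=[31 38 44 38]
t=15: x=[31.8050 37.8850 42.6200 38.6900] k=[32 40 45 35]
t=16: x=[32.9200 39.6550 43.2750 36.1500] k=[31 35 41 40]
t=17: x=[31.4600 35.2300 40.1950 40.1150] k=[32 34 37 40]
t=18: x=[32.2300 34.1150 37.0000 39.6550] k=[36 33 34 37]
t=19: x=[35.6550 33.4600 34.2300 36.6550] k=[38 32 36 37]
t=20: x=[37.3100 33.1500 35.6550 36.8850] k=[37 37 41 36]
t=21: x=[37.0000 37.4600 39.9650 36.5750] k=[34 37 40 41]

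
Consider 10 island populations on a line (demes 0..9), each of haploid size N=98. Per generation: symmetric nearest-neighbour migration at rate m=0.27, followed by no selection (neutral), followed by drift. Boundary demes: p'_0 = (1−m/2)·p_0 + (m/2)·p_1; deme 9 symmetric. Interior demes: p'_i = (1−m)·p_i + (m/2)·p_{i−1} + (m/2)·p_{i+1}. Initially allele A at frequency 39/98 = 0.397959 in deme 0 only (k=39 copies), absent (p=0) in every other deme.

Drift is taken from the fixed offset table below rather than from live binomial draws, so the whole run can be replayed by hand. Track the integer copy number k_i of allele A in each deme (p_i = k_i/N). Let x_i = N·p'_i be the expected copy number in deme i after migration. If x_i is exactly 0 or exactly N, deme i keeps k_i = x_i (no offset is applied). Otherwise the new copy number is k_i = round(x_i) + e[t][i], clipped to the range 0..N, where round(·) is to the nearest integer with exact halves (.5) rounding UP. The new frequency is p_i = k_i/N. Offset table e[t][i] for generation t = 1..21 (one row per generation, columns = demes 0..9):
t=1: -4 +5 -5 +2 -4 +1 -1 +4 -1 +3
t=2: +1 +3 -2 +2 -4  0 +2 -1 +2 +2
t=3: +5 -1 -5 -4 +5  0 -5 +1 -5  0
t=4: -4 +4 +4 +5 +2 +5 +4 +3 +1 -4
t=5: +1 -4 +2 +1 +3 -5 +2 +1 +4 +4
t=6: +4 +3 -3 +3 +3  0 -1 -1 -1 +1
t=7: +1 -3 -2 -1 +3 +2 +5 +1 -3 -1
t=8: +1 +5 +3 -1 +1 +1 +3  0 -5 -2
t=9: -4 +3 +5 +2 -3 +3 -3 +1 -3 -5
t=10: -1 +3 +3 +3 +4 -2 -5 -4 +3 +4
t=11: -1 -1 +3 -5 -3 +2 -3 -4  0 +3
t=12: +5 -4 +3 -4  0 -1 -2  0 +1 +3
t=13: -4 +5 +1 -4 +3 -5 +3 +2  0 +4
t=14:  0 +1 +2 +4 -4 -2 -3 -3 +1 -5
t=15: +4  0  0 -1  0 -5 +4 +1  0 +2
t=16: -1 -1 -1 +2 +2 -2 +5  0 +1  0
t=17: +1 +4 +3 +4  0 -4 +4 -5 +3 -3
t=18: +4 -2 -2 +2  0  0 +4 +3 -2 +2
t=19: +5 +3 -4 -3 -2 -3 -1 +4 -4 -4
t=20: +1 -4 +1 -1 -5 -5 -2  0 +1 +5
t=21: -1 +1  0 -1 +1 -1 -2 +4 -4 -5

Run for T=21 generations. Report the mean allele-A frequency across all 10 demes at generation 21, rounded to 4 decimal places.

0.0959

t=0: k=[39 0 0 0 0 0 0 0 0 0]
t=1: x=[33.7350 5.2650 0.0000 0.0000 0.0000 0.0000 0.0000 0.0000 0.0000 0.0000] k=[30 10 0 0 0 0 0 0 0 0]
t=2: x=[27.3000 11.3500 1.3500 0.0000 0.0000 0.0000 0.0000 0.0000 0.0000 0.0000] k=[28 14 0 0 0 0 0 0 0 0]
t=3: x=[26.1100 14.0000 1.8900 0.0000 0.0000 0.0000 0.0000 0.0000 0.0000 0.0000] k=[31 13 0 0 0 0 0 0 0 0]
t=4: x=[28.5700 13.6750 1.7550 0.0000 0.0000 0.0000 0.0000 0.0000 0.0000 0.0000] k=[25 18 6 0 0 0 0 0 0 0]
t=5: x=[24.0550 17.3250 6.8100 0.8100 0.0000 0.0000 0.0000 0.0000 0.0000 0.0000] k=[25 13 9 2 0 0 0 0 0 0]
t=6: x=[23.3800 14.0800 8.5950 2.6750 0.2700 0.0000 0.0000 0.0000 0.0000 0.0000] k=[27 17 6 6 3 0 0 0 0 0]
t=7: x=[25.6500 16.8650 7.4850 5.5950 3.0000 0.4050 0.0000 0.0000 0.0000 0.0000] k=[27 14 5 5 6 2 0 0 0 0]
t=8: x=[25.2450 14.5400 6.2150 5.1350 5.3250 2.2700 0.2700 0.0000 0.0000 0.0000] k=[26 20 9 4 6 3 3 0 0 0]
t=9: x=[25.1900 19.3250 9.8100 4.9450 5.3250 3.4050 2.5950 0.4050 0.0000 0.0000] k=[21 22 15 7 2 6 0 1 0 0]
t=10: x=[21.1350 20.9200 14.8650 7.4050 3.2150 4.6500 0.9450 0.7300 0.1350 0.0000] k=[20 24 18 10 7 3 0 0 3 0]
t=11: x=[20.5400 22.6500 17.7300 10.6750 6.8650 3.1350 0.4050 0.4050 2.1900 0.4050] k=[20 22 21 6 4 5 0 0 2 3]
t=12: x=[20.2700 21.5950 19.1100 7.7550 4.4050 4.1900 0.6750 0.2700 1.8650 2.8650] k=[25 18 22 4 4 3 0 0 3 6]
t=13: x=[24.0550 19.4850 19.0300 6.4300 3.8650 2.7300 0.4050 0.4050 3.0000 5.5950] k=[20 24 20 2 7 0 3 2 3 10]
t=14: x=[20.5400 22.9200 18.1100 5.1050 5.3800 1.3500 2.4600 2.2700 3.8100 9.0550] k=[21 24 20 9 1 0 0 0 5 4]
t=15: x=[21.4050 23.0550 19.0550 9.4050 1.9450 0.1350 0.0000 0.6750 4.1900 4.1350] k=[25 23 19 8 2 0 0 2 4 6]
t=16: x=[24.7300 22.7300 18.0550 8.6750 2.5400 0.2700 0.2700 2.0000 4.0000 5.7300] k=[24 22 17 11 5 0 5 2 5 6]
t=17: x=[23.7300 21.5950 16.8650 11.0000 5.1350 1.3500 3.9200 2.8100 4.7300 5.8650] k=[25 26 20 15 5 0 8 0 8 3]
t=18: x=[25.1350 25.0550 20.1350 14.3250 5.6750 1.7550 5.8400 2.1600 6.2450 3.6750] k=[29 23 18 16 6 2 10 5 4 6]
t=19: x=[28.1900 23.1350 18.4050 14.9200 6.8100 3.6200 8.2450 5.5400 4.4050 5.7300] k=[33 26 14 12 5 1 7 10 0 2]
t=20: x=[32.0550 25.3250 15.3500 11.3250 5.4050 2.3500 6.5950 8.2450 1.6200 1.7300] k=[33 21 16 10 0 0 5 8 3 7]
t=21: x=[31.3800 21.9450 15.8650 9.4600 1.3500 0.6750 4.7300 6.9200 4.2150 6.4600] k=[30 23 16 8 2 0 3 11 0 1]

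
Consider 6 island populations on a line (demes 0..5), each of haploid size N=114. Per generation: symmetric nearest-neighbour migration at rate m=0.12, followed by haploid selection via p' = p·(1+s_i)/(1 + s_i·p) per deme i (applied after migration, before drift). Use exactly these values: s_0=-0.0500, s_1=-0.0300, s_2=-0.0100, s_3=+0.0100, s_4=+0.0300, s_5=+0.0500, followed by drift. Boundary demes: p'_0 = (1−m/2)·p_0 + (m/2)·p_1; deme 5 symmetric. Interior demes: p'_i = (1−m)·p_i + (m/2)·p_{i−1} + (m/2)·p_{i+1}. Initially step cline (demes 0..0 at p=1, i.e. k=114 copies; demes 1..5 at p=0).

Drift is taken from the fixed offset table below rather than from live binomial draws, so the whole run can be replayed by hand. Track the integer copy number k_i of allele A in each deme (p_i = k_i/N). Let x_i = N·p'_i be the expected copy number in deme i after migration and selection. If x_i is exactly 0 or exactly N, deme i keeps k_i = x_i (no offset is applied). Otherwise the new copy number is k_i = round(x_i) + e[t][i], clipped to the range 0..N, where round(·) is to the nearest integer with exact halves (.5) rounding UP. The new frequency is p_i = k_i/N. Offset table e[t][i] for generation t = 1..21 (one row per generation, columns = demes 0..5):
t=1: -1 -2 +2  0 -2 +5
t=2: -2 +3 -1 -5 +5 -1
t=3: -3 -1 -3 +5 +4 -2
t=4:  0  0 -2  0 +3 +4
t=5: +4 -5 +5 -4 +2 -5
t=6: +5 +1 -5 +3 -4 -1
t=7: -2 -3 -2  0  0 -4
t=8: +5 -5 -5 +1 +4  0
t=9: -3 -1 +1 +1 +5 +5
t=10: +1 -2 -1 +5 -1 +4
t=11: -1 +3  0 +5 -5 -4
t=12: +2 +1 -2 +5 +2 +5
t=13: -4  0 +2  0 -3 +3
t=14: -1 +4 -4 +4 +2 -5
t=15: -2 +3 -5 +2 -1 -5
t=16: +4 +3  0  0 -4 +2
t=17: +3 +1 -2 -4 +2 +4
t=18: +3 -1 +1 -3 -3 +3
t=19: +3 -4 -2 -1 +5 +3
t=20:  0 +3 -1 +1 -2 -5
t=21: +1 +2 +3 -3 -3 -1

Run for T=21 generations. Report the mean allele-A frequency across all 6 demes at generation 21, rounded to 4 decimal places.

0.1447

t=0: k=[114 0 0 0 0 0]
t=1: x=[106.8227 6.6468 0.0000 0.0000 0.0000 0.0000] k=[106 5 0 0 0 0]
t=2: x=[99.2955 10.4668 0.2970 0.0000 0.0000 0.0000] k=[97 13 0 0 0 0]
t=3: x=[91.0337 16.8186 0.7723 0.0000 0.0000 0.0000] k=[88 16 0 0 0 0]
t=4: x=[82.5248 18.8754 0.9505 0.0000 0.0000 0.0000] k=[83 19 0 0 0 0]
t=5: x=[77.9069 21.1699 1.1287 0.0000 0.0000 0.0000] k=[82 16 6 0 0 0]
t=6: x=[76.7655 18.8754 6.1810 0.3636 0.0000 0.0000] k=[82 20 1 3 0 0]
t=7: x=[77.0100 22.0335 2.2378 2.7264 0.1854 0.0000] k=[75 19 0 3 0 0]
t=8: x=[70.2658 20.6990 1.3070 2.6658 0.1854 0.0000] k=[75 16 0 4 4 0]
t=9: x=[70.0836 18.1112 1.1881 3.7963 3.8690 0.2520] k=[67 17 2 5 9 5]
t=10: x=[62.5560 18.6206 3.0500 5.1083 8.7560 5.4894] k=[64 17 2 10 8 9]
t=11: x=[59.7236 18.4442 3.3472 9.4862 8.4073 9.3503] k=[59 21 3 14 3 5]
t=12: x=[55.2587 21.6605 4.6946 12.7926 3.8895 5.1131] k=[57 23 3 18 6 10]
t=13: x=[53.5017 23.2708 5.0513 16.5201 7.1557 10.2043] k=[50 23 7 17 4 13]
t=14: x=[46.9574 23.0940 8.4808 15.7546 5.4719 13.0119] k=[46 27 4 20 7 8]
t=15: x=[43.4723 26.1413 6.2801 18.4131 8.0586 8.3081] k=[41 29 1 20 7 3]
t=16: x=[38.9542 27.4010 3.7831 18.2319 7.7508 3.3972] k=[43 30 4 18 4 5]
t=17: x=[40.8657 28.5630 6.3396 16.4596 5.0405 5.1758] k=[44 30 4 12 7 9]
t=18: x=[41.7931 28.6221 5.9828 11.3211 7.6277 9.2878] k=[45 28 7 8 5 12]
t=19: x=[42.6028 27.1254 8.2428 7.8323 5.7595 12.0976] k=[46 23 6 7 11 15]
t=20: x=[43.2351 22.7994 7.0136 7.2472 11.2973 15.3983] k=[43 26 6 8 9 10]
t=21: x=[40.6291 25.2167 7.2515 8.0138 9.2481 10.3917] k=[42 27 10 5 6 9]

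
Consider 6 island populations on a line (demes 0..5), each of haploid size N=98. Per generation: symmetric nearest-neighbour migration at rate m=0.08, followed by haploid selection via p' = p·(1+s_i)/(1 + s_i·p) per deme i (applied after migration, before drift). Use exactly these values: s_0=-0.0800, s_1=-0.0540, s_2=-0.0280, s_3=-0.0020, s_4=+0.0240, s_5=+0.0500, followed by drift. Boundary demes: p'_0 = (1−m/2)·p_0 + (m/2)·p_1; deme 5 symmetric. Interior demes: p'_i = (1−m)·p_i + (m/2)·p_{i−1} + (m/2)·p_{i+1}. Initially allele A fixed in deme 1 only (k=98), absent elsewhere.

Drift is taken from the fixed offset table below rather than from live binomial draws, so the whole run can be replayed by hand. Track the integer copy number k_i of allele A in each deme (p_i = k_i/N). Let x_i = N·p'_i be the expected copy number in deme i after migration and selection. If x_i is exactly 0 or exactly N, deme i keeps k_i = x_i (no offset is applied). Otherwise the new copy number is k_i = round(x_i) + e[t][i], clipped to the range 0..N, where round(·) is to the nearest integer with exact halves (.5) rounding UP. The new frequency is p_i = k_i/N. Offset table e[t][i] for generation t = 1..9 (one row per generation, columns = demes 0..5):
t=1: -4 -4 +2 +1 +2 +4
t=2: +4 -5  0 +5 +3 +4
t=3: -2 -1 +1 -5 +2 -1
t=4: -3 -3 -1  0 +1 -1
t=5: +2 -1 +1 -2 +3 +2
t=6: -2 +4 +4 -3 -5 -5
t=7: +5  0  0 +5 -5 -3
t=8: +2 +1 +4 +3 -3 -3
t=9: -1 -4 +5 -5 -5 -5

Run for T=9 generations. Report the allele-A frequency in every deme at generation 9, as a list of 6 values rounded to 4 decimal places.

[0.1531, 0.3776, 0.2857, 0.0408, 0.0000, 0.0000]

t=0: k=[0 98 0 0 0 0]
t=1: x=[3.6180 89.7501 3.8145 0.0000 0.0000 0.0000] k=[0 86 6 0 0 0]
t=2: x=[3.1737 78.5076 8.7315 0.2395 0.0000 0.0000] k=[7 74 9 5 0 0]
t=3: x=[8.9765 67.5676 11.1561 4.9506 0.2048 0.0000] k=[7 67 12 0 2 0]
t=4: x=[8.7149 61.1324 13.3883 0.5589 1.8833 0.0840] k=[6 58 12 1 3 0]
t=5: x=[7.4830 52.7310 13.0749 1.5170 2.8652 0.1260] k=[9 52 14 0 6 2]
t=6: x=[9.9495 47.4005 14.6035 0.7984 5.7265 2.2655] k=[8 51 19 0 1 0]
t=7: x=[9.0139 46.6416 19.0799 0.7984 0.9419 0.0420] k=[14 47 19 6 0 0]
t=8: x=[14.2729 43.2148 19.1585 6.2682 0.2457 0.0000] k=[16 44 23 9 0 0]
t=9: x=[15.9736 40.7130 22.7797 9.1833 0.3686 0.0000] k=[15 37 28 4 0 0]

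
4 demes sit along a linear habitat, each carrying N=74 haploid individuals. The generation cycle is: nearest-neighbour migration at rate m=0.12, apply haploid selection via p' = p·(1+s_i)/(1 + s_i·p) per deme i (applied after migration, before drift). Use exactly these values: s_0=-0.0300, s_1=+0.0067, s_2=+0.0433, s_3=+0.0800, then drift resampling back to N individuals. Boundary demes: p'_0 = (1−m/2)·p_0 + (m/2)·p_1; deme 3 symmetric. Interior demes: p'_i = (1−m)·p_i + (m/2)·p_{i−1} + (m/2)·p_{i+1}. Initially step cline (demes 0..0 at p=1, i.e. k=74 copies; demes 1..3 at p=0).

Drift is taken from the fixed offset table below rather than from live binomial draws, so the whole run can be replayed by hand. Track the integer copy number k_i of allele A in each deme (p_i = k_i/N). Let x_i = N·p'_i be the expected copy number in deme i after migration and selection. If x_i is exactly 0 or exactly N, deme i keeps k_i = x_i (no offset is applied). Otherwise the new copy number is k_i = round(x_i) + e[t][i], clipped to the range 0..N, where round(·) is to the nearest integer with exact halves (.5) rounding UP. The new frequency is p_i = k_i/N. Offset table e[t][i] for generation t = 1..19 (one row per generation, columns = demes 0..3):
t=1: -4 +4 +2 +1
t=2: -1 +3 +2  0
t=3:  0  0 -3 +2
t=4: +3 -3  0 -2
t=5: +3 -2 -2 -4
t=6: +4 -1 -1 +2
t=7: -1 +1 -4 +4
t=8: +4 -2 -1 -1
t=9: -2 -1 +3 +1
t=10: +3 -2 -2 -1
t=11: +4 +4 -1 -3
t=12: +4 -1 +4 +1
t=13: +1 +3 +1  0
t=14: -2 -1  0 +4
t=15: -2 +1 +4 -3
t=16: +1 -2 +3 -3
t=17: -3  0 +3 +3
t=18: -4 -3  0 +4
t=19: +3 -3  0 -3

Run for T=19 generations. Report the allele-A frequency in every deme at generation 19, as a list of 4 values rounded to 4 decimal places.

[0.4865, 0.3108, 0.3243, 0.1892]

t=0: k=[74 0 0 0]
t=1: x=[69.4312 4.4680 0.0000 0.0000] k=[65 8 0 0]
t=2: x=[61.2620 11.0024 0.5006 0.0000] k=[60 14 3 0]
t=3: x=[56.8418 16.1843 3.6233 0.1944] k=[57 16 1 2]
t=4: x=[54.1000 17.6496 2.0425 2.0908] k=[57 15 2 0]
t=5: x=[54.0391 16.8267 2.7709 0.1296] k=[57 15 1 0]
t=6: x=[54.0391 16.7664 1.8551 0.0648] k=[58 16 1 2]
t=7: x=[55.0539 17.7098 2.0425 2.0908] k=[54 19 0 6]
t=8: x=[51.4250 20.0575 1.5636 6.0543] k=[55 18 1 5]
t=9: x=[52.3160 19.2951 2.3547 5.1145] k=[50 18 5 6]
t=10: x=[47.5647 19.2349 6.0721 6.3743] k=[51 17 4 5]
t=11: x=[48.4529 18.3520 5.0353 5.3069] k=[52 22 4 2]
t=12: x=[49.7056 22.8253 5.1598 2.2844] k=[54 22 9 3]
t=13: x=[51.6072 23.2463 9.7740 3.6157] k=[53 26 11 4]
t=14: x=[50.8988 26.8341 11.8972 4.7509] k=[49 26 12 9]
t=15: x=[47.1007 26.6538 13.1111 9.8170] k=[45 28 17 7]
t=16: x=[43.4350 28.4769 17.6228 8.1411] k=[44 26 21 5]
t=17: x=[42.3696 26.8942 20.9711 6.3956] k=[39 27 24 9]
t=18: x=[37.7169 27.6556 23.9616 10.5788] k=[34 25 24 15]
t=19: x=[32.9025 25.5917 24.2053 16.5059] k=[36 23 24 14]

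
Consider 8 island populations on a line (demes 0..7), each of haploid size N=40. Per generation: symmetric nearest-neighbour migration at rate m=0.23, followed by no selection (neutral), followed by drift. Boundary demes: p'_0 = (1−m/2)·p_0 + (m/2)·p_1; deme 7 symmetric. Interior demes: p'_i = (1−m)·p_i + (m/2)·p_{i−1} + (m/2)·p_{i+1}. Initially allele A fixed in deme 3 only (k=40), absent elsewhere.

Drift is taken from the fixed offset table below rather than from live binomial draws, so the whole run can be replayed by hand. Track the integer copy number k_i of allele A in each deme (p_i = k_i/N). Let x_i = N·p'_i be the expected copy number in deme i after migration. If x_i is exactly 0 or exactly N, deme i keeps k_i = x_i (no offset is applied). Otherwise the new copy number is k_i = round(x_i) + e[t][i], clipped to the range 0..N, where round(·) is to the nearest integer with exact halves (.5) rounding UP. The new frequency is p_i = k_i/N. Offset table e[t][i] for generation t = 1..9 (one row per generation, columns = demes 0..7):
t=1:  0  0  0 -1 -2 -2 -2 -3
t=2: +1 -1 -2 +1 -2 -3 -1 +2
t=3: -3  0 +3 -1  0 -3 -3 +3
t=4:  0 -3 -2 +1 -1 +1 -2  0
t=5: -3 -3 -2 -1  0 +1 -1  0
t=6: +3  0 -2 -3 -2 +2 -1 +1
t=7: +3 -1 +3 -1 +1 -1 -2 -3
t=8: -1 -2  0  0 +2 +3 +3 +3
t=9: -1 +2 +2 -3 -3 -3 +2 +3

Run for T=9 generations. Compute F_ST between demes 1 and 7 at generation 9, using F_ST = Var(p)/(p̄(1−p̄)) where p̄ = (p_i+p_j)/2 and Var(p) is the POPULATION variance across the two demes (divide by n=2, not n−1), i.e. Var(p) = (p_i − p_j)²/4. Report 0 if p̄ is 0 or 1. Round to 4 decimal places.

0.0000

t=0: k=[0 0 0 40 0 0 0 0]
t=1: x=[0.0000 0.0000 4.6000 30.8000 4.6000 0.0000 0.0000 0.0000] k=[0 0 5 30 3 0 0 0]
t=2: x=[0.0000 0.5750 7.3000 24.0200 5.7600 0.3450 0.0000 0.0000] k=[0 0 5 25 4 0 0 0]
t=3: x=[0.0000 0.5750 6.7250 20.2850 5.9550 0.4600 0.0000 0.0000] k=[0 1 10 19 6 0 0 0]
t=4: x=[0.1150 1.9200 10.0000 16.4700 6.8050 0.6900 0.0000 0.0000] k=[0 0 8 17 6 2 0 0]
t=5: x=[0.0000 0.9200 8.1150 14.7000 6.8050 2.2300 0.2300 0.0000] k=[0 0 6 14 7 3 0 0]
t=6: x=[0.0000 0.6900 6.2300 12.2750 7.3450 3.1150 0.3450 0.0000] k=[0 1 4 9 5 5 0 0]
t=7: x=[0.1150 1.2300 4.2300 7.9650 5.4600 4.4250 0.5750 0.0000] k=[3 0 7 7 6 3 0 0]
t=8: x=[2.6550 1.1500 6.1950 6.8850 5.7700 3.0000 0.3450 0.0000] k=[2 0 6 7 8 6 3 0]
t=9: x=[1.7700 0.9200 5.4250 7.0000 7.6550 5.8850 3.0000 0.3450] k=[1 3 7 4 5 3 5 3]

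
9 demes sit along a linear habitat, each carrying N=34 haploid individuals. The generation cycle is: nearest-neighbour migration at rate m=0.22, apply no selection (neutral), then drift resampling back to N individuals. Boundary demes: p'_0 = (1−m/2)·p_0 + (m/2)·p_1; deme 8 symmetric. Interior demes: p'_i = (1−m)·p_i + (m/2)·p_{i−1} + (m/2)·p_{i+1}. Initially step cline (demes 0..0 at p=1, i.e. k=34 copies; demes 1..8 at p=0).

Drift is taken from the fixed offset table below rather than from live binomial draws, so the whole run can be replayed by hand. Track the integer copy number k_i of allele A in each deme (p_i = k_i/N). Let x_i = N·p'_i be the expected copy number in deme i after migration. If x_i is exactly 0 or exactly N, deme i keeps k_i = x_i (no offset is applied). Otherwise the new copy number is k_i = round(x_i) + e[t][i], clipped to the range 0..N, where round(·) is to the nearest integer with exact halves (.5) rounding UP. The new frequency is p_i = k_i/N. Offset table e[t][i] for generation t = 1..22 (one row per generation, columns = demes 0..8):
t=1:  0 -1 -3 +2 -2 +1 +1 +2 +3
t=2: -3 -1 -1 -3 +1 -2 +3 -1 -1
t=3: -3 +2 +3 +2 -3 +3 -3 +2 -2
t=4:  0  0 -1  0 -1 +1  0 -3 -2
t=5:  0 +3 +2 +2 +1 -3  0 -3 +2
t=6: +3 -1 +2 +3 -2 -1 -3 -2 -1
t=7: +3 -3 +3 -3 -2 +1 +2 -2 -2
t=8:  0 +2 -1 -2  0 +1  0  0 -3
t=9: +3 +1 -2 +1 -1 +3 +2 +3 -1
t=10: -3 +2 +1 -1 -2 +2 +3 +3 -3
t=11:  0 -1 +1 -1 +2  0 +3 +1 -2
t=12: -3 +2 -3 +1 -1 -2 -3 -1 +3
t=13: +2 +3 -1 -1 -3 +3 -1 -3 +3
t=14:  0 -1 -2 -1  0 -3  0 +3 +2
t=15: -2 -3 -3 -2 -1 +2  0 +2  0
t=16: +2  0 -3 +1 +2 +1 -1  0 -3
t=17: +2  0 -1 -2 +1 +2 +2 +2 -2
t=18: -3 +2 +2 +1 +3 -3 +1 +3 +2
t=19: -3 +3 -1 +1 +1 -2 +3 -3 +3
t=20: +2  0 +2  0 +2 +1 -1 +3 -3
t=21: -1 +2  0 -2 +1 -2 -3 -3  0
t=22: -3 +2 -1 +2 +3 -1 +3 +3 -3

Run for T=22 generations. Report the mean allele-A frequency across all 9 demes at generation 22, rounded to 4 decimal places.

0.1732

t=0: k=[34 0 0 0 0 0 0 0 0]
t=1: x=[30.2600 3.7400 0.0000 0.0000 0.0000 0.0000 0.0000 0.0000 0.0000] k=[30 3 0 0 0 0 0 0 0]
t=2: x=[27.0300 5.6400 0.3300 0.0000 0.0000 0.0000 0.0000 0.0000 0.0000] k=[24 5 0 0 0 0 0 0 0]
t=3: x=[21.9100 6.5400 0.5500 0.0000 0.0000 0.0000 0.0000 0.0000 0.0000] k=[19 9 4 0 0 0 0 0 0]
t=4: x=[17.9000 9.5500 4.1100 0.4400 0.0000 0.0000 0.0000 0.0000 0.0000] k=[18 10 3 0 0 0 0 0 0]
t=5: x=[17.1200 10.1100 3.4400 0.3300 0.0000 0.0000 0.0000 0.0000 0.0000] k=[17 13 5 2 0 0 0 0 0]
t=6: x=[16.5600 12.5600 5.5500 2.1100 0.2200 0.0000 0.0000 0.0000 0.0000] k=[20 12 8 5 0 0 0 0 0]
t=7: x=[19.1200 12.4400 8.1100 4.7800 0.5500 0.0000 0.0000 0.0000 0.0000] k=[22 9 11 2 0 0 0 0 0]
t=8: x=[20.5700 10.6500 9.7900 2.7700 0.2200 0.0000 0.0000 0.0000 0.0000] k=[21 13 9 1 0 0 0 0 0]
t=9: x=[20.1200 13.4400 8.5600 1.7700 0.1100 0.0000 0.0000 0.0000 0.0000] k=[23 14 7 3 0 0 0 0 0]
t=10: x=[22.0100 14.2200 7.3300 3.1100 0.3300 0.0000 0.0000 0.0000 0.0000] k=[19 16 8 2 0 0 0 0 0]
t=11: x=[18.6700 15.4500 8.2200 2.4400 0.2200 0.0000 0.0000 0.0000 0.0000] k=[19 14 9 1 2 0 0 0 0]
t=12: x=[18.4500 14.0000 8.6700 1.9900 1.6700 0.2200 0.0000 0.0000 0.0000] k=[15 16 6 3 1 0 0 0 0]
t=13: x=[15.1100 14.7900 6.7700 3.1100 1.1100 0.1100 0.0000 0.0000 0.0000] k=[17 18 6 2 0 3 0 0 0]
t=14: x=[17.1100 16.5700 6.8800 2.2200 0.5500 2.3400 0.3300 0.0000 0.0000] k=[17 16 5 1 1 0 0 0 0]
t=15: x=[16.8900 14.9000 5.7700 1.4400 0.8900 0.1100 0.0000 0.0000 0.0000] k=[15 12 3 0 0 2 0 0 0]
t=16: x=[14.6700 11.3400 3.6600 0.3300 0.2200 1.5600 0.2200 0.0000 0.0000] k=[17 11 1 1 2 3 0 0 0]
t=17: x=[16.3400 10.5600 2.1000 1.1100 2.0000 2.5600 0.3300 0.0000 0.0000] k=[18 11 1 0 3 5 2 0 0]
t=18: x=[17.2300 10.6700 1.9900 0.4400 2.8900 4.4500 2.1100 0.2200 0.0000] k=[14 13 4 1 6 1 3 3 0]
t=19: x=[13.8900 12.1200 4.6600 1.8800 4.9000 1.7700 2.7800 2.6700 0.3300] k=[11 15 4 3 6 0 6 0 3]
t=20: x=[11.4400 13.3500 5.1000 3.4400 5.0100 1.3200 4.6800 0.9900 2.6700] k=[13 13 7 3 7 2 4 4 0]
t=21: x=[13.0000 12.3400 7.2200 3.8800 6.0100 2.7700 3.7800 3.5600 0.4400] k=[12 14 7 2 7 1 1 1 0]
t=22: x=[12.2200 13.0100 7.2200 3.1000 5.7900 1.6600 1.0000 0.8900 0.1100] k=[9 15 6 5 9 1 4 4 0]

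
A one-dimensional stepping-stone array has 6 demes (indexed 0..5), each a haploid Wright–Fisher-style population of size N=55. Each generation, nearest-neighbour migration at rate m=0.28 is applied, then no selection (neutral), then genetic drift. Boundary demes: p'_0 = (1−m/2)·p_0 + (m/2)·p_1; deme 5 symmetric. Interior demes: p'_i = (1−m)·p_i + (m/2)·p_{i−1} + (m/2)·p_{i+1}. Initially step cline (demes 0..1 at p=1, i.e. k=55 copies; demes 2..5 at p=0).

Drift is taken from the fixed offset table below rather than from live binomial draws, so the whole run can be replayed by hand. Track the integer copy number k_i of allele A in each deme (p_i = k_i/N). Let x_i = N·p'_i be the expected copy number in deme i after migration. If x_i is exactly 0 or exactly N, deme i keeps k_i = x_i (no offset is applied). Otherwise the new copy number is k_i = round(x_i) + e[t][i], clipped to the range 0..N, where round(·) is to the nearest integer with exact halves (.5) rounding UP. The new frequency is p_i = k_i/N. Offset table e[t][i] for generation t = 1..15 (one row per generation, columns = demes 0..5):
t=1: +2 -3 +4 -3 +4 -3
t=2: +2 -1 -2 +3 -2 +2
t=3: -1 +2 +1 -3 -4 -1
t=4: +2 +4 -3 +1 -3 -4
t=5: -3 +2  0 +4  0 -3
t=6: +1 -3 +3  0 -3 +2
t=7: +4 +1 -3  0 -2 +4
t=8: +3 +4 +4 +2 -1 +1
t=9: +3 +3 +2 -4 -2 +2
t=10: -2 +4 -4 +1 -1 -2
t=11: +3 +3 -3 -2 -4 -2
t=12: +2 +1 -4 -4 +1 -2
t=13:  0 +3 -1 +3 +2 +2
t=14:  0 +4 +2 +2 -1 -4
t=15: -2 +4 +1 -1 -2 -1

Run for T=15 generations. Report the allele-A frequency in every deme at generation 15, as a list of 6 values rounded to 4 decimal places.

[0.8545, 0.8545, 0.4727, 0.2182, 0.0545, 0.0000]

t=0: k=[55 55 0 0 0 0]
t=1: x=[55.0000 47.3000 7.7000 0.0000 0.0000 0.0000] k=[55 44 12 0 0 0]
t=2: x=[53.4600 41.0600 14.8000 1.6800 0.0000 0.0000] k=[55 40 13 5 0 0]
t=3: x=[52.9000 38.3200 15.6600 5.4200 0.7000 0.0000] k=[52 40 17 2 0 0]
t=4: x=[50.3200 38.4600 18.1200 3.8200 0.2800 0.0000] k=[52 42 15 5 0 0]
t=5: x=[50.6000 39.6200 17.3800 5.7000 0.7000 0.0000] k=[48 42 17 10 1 0]
t=6: x=[47.1600 39.3400 19.5200 9.7200 2.1200 0.1400] k=[48 36 23 10 0 2]
t=7: x=[46.3200 35.8600 23.0000 10.4200 1.6800 1.7200] k=[50 37 20 10 0 6]
t=8: x=[48.1800 36.4400 20.9800 10.0000 2.2400 5.1600] k=[51 40 25 12 1 6]
t=9: x=[49.4600 39.4400 25.2800 12.2800 3.2400 5.3000] k=[52 42 27 8 1 7]
t=10: x=[50.6000 41.3000 26.4400 9.6800 2.8200 6.1600] k=[49 45 22 11 2 4]
t=11: x=[48.4400 42.3400 23.6800 11.2800 3.5400 3.7200] k=[51 45 21 9 0 2]
t=12: x=[50.1600 42.4800 22.6800 9.4200 1.5400 1.7200] k=[52 43 19 5 3 0]
t=13: x=[50.7400 40.9000 20.4000 6.6800 2.8600 0.4200] k=[51 44 19 10 5 2]
t=14: x=[50.0200 41.4800 21.2400 10.5600 5.2800 2.4200] k=[50 45 23 13 4 0]
t=15: x=[49.3000 42.6200 24.6800 13.1400 4.7000 0.5600] k=[47 47 26 12 3 0]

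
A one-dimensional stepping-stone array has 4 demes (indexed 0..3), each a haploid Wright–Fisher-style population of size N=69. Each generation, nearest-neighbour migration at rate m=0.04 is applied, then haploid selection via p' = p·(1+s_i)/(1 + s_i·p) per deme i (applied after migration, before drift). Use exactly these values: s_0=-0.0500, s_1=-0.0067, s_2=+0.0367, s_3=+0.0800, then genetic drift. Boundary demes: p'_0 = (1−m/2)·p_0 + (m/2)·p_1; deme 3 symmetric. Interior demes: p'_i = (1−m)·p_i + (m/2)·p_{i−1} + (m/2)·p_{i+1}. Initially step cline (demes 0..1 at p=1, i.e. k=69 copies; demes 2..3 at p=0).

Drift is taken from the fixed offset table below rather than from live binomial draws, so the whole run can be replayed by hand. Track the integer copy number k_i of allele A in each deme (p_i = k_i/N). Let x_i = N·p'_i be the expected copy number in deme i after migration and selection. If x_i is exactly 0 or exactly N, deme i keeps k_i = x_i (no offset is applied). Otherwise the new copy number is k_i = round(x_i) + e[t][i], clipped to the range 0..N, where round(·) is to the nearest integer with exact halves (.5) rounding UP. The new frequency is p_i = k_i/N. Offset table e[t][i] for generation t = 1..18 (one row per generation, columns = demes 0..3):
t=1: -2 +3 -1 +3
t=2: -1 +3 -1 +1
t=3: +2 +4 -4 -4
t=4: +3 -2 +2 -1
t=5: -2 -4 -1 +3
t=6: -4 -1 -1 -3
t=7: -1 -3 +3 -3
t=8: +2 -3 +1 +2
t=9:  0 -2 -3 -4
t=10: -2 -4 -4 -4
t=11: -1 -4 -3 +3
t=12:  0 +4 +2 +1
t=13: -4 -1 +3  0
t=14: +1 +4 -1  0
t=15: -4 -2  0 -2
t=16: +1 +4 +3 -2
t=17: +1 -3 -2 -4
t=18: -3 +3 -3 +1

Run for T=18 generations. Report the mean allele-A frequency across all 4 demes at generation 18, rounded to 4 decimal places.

t=0: k=[69 69 0 0]
t=1: x=[69.0000 67.6109 1.4296 0.0000] k=[69 69 0 0]
t=2: x=[69.0000 67.6109 1.4296 0.0000] k=[69 69 0 0]
t=3: x=[69.0000 67.6109 1.4296 0.0000] k=[69 69 0 0]
t=4: x=[69.0000 67.6109 1.4296 0.0000] k=[69 66 3 0]
t=5: x=[68.9368 64.7734 4.3444 0.0648] k=[67 61 3 3]
t=6: x=[66.7720 59.9071 4.3032 3.2288] k=[63 59 3 0]
t=7: x=[62.6295 57.8975 4.1999 0.0648] k=[62 55 7 0]
t=8: x=[61.5249 54.1016 8.0734 0.1512] k=[64 51 9 2]
t=9: x=[63.4853 50.3286 10.0044 2.3055] k=[63 48 7 0]
t=10: x=[62.4001 47.3803 7.9295 0.1512] k=[60 43 4 0]
t=11: x=[59.2380 42.4503 4.8603 0.0864] k=[58 38 2 3]
t=12: x=[57.1034 37.5650 2.8364 3.2073] k=[57 42 5 4]
t=13: x=[56.1730 41.4488 5.9119 4.3215] k=[52 40 9 4]
t=14: x=[51.0882 39.5065 9.8197 4.4071] k=[52 44 9 4]
t=15: x=[51.1702 43.3518 9.9018 4.4071] k=[47 41 10 2]
t=16: x=[46.1021 40.3875 10.7839 2.3270] k=[47 44 14 0]
t=17: x=[46.1632 43.3518 14.7333 0.3023] k=[47 40 13 0]
t=18: x=[46.0818 39.4865 13.6708 0.2807] k=[43 42 11 1]

0.3514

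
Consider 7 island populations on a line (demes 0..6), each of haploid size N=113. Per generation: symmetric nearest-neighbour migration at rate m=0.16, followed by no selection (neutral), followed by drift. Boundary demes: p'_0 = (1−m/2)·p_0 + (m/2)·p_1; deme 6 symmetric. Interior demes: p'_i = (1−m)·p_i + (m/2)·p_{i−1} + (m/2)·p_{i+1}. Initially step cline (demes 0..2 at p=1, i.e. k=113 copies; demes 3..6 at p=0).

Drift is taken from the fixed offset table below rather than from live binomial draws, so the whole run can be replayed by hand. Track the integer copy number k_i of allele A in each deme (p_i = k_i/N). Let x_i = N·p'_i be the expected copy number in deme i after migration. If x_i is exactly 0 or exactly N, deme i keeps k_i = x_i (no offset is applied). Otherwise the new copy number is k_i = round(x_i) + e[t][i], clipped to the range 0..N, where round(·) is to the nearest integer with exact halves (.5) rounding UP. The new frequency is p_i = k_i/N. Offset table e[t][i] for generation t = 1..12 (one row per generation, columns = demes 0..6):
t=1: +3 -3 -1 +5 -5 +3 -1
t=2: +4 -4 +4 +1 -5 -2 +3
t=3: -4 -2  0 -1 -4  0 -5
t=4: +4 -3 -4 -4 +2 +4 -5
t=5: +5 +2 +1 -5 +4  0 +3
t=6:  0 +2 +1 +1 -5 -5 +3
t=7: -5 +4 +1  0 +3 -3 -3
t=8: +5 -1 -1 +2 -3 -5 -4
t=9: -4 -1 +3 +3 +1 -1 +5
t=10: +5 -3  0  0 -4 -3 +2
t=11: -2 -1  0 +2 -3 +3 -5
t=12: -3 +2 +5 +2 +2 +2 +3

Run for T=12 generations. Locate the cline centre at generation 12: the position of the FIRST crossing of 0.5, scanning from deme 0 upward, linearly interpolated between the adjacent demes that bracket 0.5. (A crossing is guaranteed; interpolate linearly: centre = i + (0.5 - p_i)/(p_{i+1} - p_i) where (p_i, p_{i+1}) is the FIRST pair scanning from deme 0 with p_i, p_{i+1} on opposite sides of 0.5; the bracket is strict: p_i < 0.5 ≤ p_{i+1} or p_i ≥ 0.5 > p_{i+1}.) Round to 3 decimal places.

2.653

t=0: k=[113 113 113 0 0 0 0]
t=1: x=[113.0000 113.0000 103.9600 9.0400 0.0000 0.0000 0.0000] k=[113 113 103 14 0 0 0]
t=2: x=[113.0000 112.2000 96.6800 20.0000 1.1200 0.0000 0.0000] k=[113 108 101 21 0 0 0]
t=3: x=[112.6000 107.8400 95.1600 25.7200 1.6800 0.0000 0.0000] k=[109 106 95 25 0 0 0]
t=4: x=[108.7600 105.3600 90.2800 28.6000 2.0000 0.0000 0.0000] k=[113 102 86 25 4 0 0]
t=5: x=[112.1200 101.6000 82.4000 28.2000 5.3600 0.3200 0.0000] k=[113 104 83 23 9 0 0]
t=6: x=[112.2800 103.0400 79.8800 26.6800 9.4000 0.7200 0.0000] k=[112 105 81 28 4 0 0]
t=7: x=[111.4400 103.6400 78.6800 30.3200 5.6000 0.3200 0.0000] k=[106 108 80 30 9 0 0]
t=8: x=[106.1600 105.6000 78.2400 32.3200 9.9600 0.7200 0.0000] k=[111 105 77 34 7 0 0]
t=9: x=[110.5200 103.2400 75.8000 35.2800 8.6000 0.5600 0.0000] k=[107 102 79 38 10 0 0]
t=10: x=[106.6000 100.5600 77.5600 39.0400 11.4400 0.8000 0.0000] k=[112 98 78 39 7 0 0]
t=11: x=[110.8800 97.5200 76.4800 39.5600 9.0000 0.5600 0.0000] k=[109 97 76 42 6 4 0]
t=12: x=[108.0400 96.2800 74.9600 41.8400 8.7200 3.8400 0.3200] k=[105 98 80 44 11 6 3]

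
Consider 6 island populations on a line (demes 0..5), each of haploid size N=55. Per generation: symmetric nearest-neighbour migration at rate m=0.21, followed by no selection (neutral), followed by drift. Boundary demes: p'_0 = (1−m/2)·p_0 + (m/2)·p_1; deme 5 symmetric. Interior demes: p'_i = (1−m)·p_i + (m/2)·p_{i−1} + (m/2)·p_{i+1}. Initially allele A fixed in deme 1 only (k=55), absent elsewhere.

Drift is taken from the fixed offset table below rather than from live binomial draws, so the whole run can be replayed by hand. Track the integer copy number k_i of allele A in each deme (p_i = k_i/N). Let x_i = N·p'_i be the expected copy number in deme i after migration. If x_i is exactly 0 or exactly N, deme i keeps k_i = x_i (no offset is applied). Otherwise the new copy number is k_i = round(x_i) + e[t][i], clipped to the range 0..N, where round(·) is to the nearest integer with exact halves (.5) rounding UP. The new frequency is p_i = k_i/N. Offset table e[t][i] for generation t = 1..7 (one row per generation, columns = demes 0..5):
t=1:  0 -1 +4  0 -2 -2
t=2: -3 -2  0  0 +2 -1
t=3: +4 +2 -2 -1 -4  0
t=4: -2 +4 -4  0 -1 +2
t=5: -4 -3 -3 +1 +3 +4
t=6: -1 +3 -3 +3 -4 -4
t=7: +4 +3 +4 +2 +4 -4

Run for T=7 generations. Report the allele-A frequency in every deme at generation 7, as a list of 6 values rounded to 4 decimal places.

[0.3091, 0.4182, 0.2000, 0.1273, 0.0909, 0.0000]

t=0: k=[0 55 0 0 0 0]
t=1: x=[5.7750 43.4500 5.7750 0.0000 0.0000 0.0000] k=[6 42 10 0 0 0]
t=2: x=[9.7800 34.8600 12.3100 1.0500 0.0000 0.0000] k=[7 33 12 1 0 0]
t=3: x=[9.7300 28.0650 13.0500 2.0500 0.1050 0.0000] k=[14 30 11 1 0 0]
t=4: x=[15.6800 26.3250 11.9450 1.9450 0.1050 0.0000] k=[14 30 8 2 0 0]
t=5: x=[15.6800 26.0100 9.6800 2.4200 0.2100 0.0000] k=[12 23 7 3 3 0]
t=6: x=[13.1550 20.1650 8.2600 3.4200 2.6850 0.3150] k=[12 23 5 6 0 0]
t=7: x=[13.1550 19.9550 6.9950 5.2650 0.6300 0.0000] k=[17 23 11 7 5 0]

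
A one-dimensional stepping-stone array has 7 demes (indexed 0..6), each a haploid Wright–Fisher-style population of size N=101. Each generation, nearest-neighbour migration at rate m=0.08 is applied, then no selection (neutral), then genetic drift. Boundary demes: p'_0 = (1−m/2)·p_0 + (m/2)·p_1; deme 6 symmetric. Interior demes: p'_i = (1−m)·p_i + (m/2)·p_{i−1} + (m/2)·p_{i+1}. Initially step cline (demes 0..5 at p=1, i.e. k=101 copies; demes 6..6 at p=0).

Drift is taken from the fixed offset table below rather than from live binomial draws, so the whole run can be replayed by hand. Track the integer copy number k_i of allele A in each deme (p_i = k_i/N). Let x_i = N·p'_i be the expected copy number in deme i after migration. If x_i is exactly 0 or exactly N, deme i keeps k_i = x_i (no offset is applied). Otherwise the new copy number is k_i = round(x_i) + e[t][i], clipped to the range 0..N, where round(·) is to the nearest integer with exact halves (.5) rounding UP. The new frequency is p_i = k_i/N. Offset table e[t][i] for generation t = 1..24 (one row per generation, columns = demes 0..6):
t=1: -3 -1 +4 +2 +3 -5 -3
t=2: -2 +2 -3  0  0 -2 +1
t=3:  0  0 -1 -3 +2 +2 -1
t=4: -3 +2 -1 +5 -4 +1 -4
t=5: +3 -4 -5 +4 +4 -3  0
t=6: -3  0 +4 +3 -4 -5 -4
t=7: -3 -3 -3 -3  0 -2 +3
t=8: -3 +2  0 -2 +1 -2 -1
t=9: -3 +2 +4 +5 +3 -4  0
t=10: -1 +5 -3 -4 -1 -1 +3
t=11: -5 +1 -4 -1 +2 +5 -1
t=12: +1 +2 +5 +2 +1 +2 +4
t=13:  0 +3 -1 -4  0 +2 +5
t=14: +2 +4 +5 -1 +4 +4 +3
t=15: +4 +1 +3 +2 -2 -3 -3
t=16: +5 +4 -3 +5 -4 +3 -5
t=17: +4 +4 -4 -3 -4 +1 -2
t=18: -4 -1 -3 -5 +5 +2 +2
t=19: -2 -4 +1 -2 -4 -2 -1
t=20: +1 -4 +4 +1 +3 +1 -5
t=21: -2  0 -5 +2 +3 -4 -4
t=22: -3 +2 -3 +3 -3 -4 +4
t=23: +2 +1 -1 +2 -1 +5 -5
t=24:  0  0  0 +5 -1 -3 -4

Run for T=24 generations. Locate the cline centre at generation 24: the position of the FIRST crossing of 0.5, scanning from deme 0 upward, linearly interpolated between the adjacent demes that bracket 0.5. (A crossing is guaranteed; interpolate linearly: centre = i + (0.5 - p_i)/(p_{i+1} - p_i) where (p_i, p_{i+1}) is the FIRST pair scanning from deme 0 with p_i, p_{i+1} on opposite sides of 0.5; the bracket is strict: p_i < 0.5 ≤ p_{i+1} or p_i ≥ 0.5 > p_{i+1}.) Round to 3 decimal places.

5.309

t=0: k=[101 101 101 101 101 101 0]
t=1: x=[101.0000 101.0000 101.0000 101.0000 101.0000 96.9600 4.0400] k=[101 101 101 101 101 92 1]
t=2: x=[101.0000 101.0000 101.0000 101.0000 100.6400 88.7200 4.6400] k=[101 101 101 101 101 87 6]
t=3: x=[101.0000 101.0000 101.0000 101.0000 100.4400 84.3200 9.2400] k=[101 101 101 101 101 86 8]
t=4: x=[101.0000 101.0000 101.0000 101.0000 100.4000 83.4800 11.1200] k=[101 101 101 101 96 84 7]
t=5: x=[101.0000 101.0000 101.0000 100.8000 95.7200 81.4000 10.0800] k=[101 101 101 101 100 78 10]
t=6: x=[101.0000 101.0000 101.0000 100.9600 99.1600 76.1600 12.7200] k=[101 101 101 101 95 71 9]
t=7: x=[101.0000 101.0000 101.0000 100.7600 94.2800 69.4800 11.4800] k=[101 101 101 98 94 67 14]
t=8: x=[101.0000 101.0000 100.8800 97.9600 93.0800 65.9600 16.1200] k=[101 101 101 96 94 64 15]
t=9: x=[101.0000 101.0000 100.8000 96.1200 92.8800 63.2400 16.9600] k=[101 101 101 101 96 59 17]
t=10: x=[101.0000 101.0000 101.0000 100.8000 94.7200 58.8000 18.6800] k=[101 101 101 97 94 58 22]
t=11: x=[101.0000 101.0000 100.8400 97.0400 92.6800 58.0000 23.4400] k=[101 101 97 96 95 63 22]
t=12: x=[101.0000 100.8400 97.1200 96.0000 93.7600 62.6400 23.6400] k=[101 101 101 98 95 65 28]
t=13: x=[101.0000 101.0000 100.8800 98.0000 93.9200 64.7200 29.4800] k=[101 101 100 94 94 67 34]
t=14: x=[101.0000 100.9600 99.8000 94.2400 92.9200 66.7600 35.3200] k=[101 101 101 93 97 71 38]
t=15: x=[101.0000 101.0000 100.6800 93.4800 95.8000 70.7200 39.3200] k=[101 101 101 95 94 68 36]
t=16: x=[101.0000 101.0000 100.7600 95.2000 93.0000 67.7600 37.2800] k=[101 101 98 100 89 71 32]
t=17: x=[101.0000 100.8800 98.2000 99.4800 88.7200 70.1600 33.5600] k=[101 101 94 96 85 71 32]
t=18: x=[101.0000 100.7200 94.3600 95.4800 84.8800 70.0000 33.5600] k=[101 100 91 90 90 72 36]
t=19: x=[100.9600 99.6800 91.3200 90.0400 89.2800 71.2800 37.4400] k=[99 96 92 88 85 69 36]
t=20: x=[98.8800 95.9600 92.0000 88.0400 84.4800 68.3200 37.3200] k=[100 92 96 89 87 69 32]
t=21: x=[99.6800 92.4800 95.5600 89.2000 86.3600 68.2400 33.4800] k=[98 92 91 91 89 64 29]
t=22: x=[97.7600 92.2000 91.0400 90.9200 88.0800 63.6000 30.4000] k=[95 94 88 94 85 60 34]
t=23: x=[94.9600 93.8000 88.4800 93.4000 84.3600 59.9600 35.0400] k=[97 95 87 95 83 65 30]
t=24: x=[96.9200 94.7600 87.6400 94.2000 82.7600 64.3200 31.4000] k=[97 95 88 99 82 61 27]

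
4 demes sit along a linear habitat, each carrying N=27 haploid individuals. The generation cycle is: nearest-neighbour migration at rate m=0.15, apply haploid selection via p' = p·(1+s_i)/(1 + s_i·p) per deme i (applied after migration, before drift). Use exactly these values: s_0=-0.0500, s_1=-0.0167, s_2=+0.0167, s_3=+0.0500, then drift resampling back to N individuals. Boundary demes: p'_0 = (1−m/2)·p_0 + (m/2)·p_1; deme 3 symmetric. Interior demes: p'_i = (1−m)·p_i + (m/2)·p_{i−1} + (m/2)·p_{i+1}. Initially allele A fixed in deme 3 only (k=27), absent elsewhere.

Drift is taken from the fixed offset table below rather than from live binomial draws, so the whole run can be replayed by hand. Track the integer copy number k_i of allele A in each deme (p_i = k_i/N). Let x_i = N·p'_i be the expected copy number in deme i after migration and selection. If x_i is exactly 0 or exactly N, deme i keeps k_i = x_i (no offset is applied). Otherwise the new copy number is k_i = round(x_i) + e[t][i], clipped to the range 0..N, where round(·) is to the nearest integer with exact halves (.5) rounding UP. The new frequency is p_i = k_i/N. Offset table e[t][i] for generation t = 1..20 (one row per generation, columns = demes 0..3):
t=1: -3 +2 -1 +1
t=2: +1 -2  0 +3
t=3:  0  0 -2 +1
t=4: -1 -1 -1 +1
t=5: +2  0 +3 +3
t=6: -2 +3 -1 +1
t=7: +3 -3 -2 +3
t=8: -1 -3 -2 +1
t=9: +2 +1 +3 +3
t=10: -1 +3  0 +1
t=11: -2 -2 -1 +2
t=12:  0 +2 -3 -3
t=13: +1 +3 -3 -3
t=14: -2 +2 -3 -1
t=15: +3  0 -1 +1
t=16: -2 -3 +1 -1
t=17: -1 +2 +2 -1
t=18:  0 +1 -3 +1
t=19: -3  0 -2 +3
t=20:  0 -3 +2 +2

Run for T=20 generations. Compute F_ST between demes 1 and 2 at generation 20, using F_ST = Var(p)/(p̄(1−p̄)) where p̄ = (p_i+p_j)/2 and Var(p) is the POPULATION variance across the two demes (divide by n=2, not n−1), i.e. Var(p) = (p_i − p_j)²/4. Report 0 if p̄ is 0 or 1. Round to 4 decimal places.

0.0714

t=0: k=[0 0 0 27]
t=1: x=[0.0000 0.0000 2.0562 25.0645] k=[0 0 1 26]
t=2: x=[0.0000 0.0738 2.8418 24.2480] k=[0 0 3 27]
t=3: x=[0.0000 0.2213 4.6383 25.2803] k=[0 0 3 26]
t=4: x=[0.0000 0.2213 4.5625 24.3922] k=[0 0 4 25]
t=5: x=[0.0000 0.2950 5.3457 23.5736] k=[0 0 8 27]
t=6: x=[0.0000 0.5902 8.9237 25.6394] k=[0 4 8 27]
t=7: x=[0.2852 3.9430 9.2253 25.6394] k=[3 1 7 27]
t=8: x=[2.7219 1.5748 8.1439 25.5676] k=[2 0 6 27]
t=9: x=[1.7635 0.5902 7.2122 25.4958] k=[4 2 10 27]
t=10: x=[3.6838 2.7087 10.7821 25.7830] k=[3 6 11 27]
t=11: x=[3.0822 6.0704 11.9352 25.8547] k=[1 4 11 27]
t=12: x=[1.1664 4.2395 11.7849 25.8547] k=[1 6 9 23]
t=13: x=[1.3096 5.7732 9.9287 22.1473] k=[2 9 7 19]
t=14: x=[2.4100 8.2283 8.1439 18.3886] k=[0 10 5 17]
t=15: x=[0.7135 8.7750 6.3551 16.4156] k=[4 9 5 17]
t=16: x=[4.1902 8.2283 6.2795 16.4156] k=[2 5 7 15]
t=17: x=[2.1225 4.8575 7.5397 14.7273] k=[1 7 10 14]
t=18: x=[1.3812 6.6899 10.1798 14.0291] k=[1 8 7 15]
t=19: x=[1.4529 7.3099 7.7663 14.7273] k=[0 7 6 18]
t=20: x=[0.4992 6.3181 7.0610 17.4039] k=[0 3 9 19]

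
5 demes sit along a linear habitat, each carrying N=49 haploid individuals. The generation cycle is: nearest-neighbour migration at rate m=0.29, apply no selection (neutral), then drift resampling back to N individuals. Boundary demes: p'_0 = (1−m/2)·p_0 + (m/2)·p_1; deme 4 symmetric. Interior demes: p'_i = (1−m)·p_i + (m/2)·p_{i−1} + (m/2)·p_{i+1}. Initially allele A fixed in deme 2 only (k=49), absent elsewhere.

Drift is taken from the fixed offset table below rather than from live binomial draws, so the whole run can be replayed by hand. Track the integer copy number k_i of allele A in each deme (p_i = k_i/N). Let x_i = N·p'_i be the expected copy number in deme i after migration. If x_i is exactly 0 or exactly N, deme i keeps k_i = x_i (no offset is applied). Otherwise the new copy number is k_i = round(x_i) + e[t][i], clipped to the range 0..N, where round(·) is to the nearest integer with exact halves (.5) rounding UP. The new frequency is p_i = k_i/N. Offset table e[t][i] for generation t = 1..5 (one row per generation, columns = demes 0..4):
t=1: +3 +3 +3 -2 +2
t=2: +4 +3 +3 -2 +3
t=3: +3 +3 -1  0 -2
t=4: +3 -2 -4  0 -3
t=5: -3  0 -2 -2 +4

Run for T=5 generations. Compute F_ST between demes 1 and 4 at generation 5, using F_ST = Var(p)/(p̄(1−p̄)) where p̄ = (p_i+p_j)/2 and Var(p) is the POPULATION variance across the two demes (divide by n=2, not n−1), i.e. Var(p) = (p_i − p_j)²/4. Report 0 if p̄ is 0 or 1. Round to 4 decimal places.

t=0: k=[0 0 49 0 0]
t=1: x=[0.0000 7.1050 34.7900 7.1050 0.0000] k=[0 10 38 5 0]
t=2: x=[1.4500 12.6100 29.1550 9.0600 0.7250] k=[5 16 32 7 4]
t=3: x=[6.5950 16.7250 26.0550 10.1900 4.4350] k=[10 20 25 10 2]
t=4: x=[11.4500 19.2750 22.1000 11.0150 3.1600] k=[14 17 18 11 0]
t=5: x=[14.4350 16.7100 16.8400 10.4200 1.5950] k=[11 17 15 8 6]

0.0701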